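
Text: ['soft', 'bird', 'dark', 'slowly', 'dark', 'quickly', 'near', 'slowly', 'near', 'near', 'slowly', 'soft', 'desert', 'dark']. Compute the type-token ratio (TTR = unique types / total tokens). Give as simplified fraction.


Tokens: 14
Unique types: ('bird', 'dark', 'desert', 'near', 'quickly', 'slowly', 'soft') = 7
TTR = 7/14
Simplify: divide both by 7 -> 1/2
TTR = 1/2

1/2


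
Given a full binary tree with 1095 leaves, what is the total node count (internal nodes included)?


Leaf nodes (terminals): 1095
Internal nodes = n - 1 = 1095 - 1 = 1094
Total = leaves + internal = 1095 + 1094 = 2189

2189


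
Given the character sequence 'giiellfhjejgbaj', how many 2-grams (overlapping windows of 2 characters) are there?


String 'giiellfhjejgbaj' has length L = 15.
Number of overlapping n-grams = L - n + 1
Substituting: 15 - 2 + 1 = 14

14


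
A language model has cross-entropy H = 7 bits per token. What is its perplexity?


Perplexity formula: PP = 2^H
H = 7
PP = 2^7
Steps: 2^1 = 2, 2^2 = 4, 2^3 = 8, 2^4 = 16, 2^5 = 32, 2^6 = 64, 2^7 = 128
PP = 128

128


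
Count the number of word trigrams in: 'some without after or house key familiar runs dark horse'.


Word trigrams from [10] words:
  Trigram 1: (some without after)
  Trigram 2: (without after or)
  Trigram 3: (after or house)
  Trigram 4: (or house key)
  Trigram 5: (house key familiar)
  Trigram 6: (key familiar runs)
  Trigram 7: (familiar runs dark)
  Trigram 8: (runs dark horse)
Total word trigrams: 10 - 2 = 8

8


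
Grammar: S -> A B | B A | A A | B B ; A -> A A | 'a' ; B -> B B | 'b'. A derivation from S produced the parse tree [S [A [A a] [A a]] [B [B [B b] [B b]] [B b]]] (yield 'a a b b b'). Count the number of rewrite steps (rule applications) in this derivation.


Every bracketed nonterminal node [X ...] in the tree is produced by exactly one rule application.
Reading the tree off as a leftmost derivation:
  Step 1: S  =>  A B   (applied S -> A B)
  Step 2: A B  =>  A A B   (applied A -> A A)
  Step 3: A A B  =>  a A B   (applied A -> a)
  Step 4: a A B  =>  a a B   (applied A -> a)
  Step 5: a a B  =>  a a B B   (applied B -> B B)
  Step 6: a a B B  =>  a a B B B   (applied B -> B B)
  Step 7: a a B B B  =>  a a b B B   (applied B -> b)
  Step 8: a a b B B  =>  a a b b B   (applied B -> b)
  Step 9: a a b b B  =>  a a b b b   (applied B -> b)
Final yield: a a b b b
Total rewrite steps: 9

9


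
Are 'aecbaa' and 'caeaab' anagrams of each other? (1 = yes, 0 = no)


Sort characters of 'aecbaa': 'aaabce'
Sort characters of 'caeaab': 'aaabce'
Sorted forms match -> they ARE anagrams
Result: 1

1


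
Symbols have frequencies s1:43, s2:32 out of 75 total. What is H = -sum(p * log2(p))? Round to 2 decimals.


Computing entropy H = -sum(p_i * log2(p_i)):
  s1: p = 43/75 = 0.5733, -p*log2(p) = 0.4601
  s2: p = 32/75 = 0.4267, -p*log2(p) = 0.5243
H = sum of terms = 0.9844
Rounded to 2 decimals: 0.98

0.98


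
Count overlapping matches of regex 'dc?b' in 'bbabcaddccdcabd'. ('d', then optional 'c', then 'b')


Pattern: dc?b means 'd', then optional 'c', then 'b'.
Scanning 'bbabcaddccdcabd' position-by-position:
  Pos 0: window 'bba' -> no
  Pos 1: window 'bab' -> no
  Pos 2: window 'abc' -> no
  Pos 3: window 'bca' -> no
  Pos 4: window 'cad' -> no
  Pos 5: window 'add' -> no
  Pos 6: window 'ddc' -> no
  Pos 7: window 'dcc' -> no
  Pos 8: window 'ccd' -> no
  Pos 9: window 'cdc' -> no
  Pos 10: window 'dca' -> no
  Pos 11: window 'cab' -> no
  Pos 12: window 'abd' -> no
  Pos 13: window 'bd' -> no
  Pos 14: window 'd' -> no
Total matches: 0

0


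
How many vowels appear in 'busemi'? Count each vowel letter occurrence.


Scanning each character of 'busemi':
  Position 1: 'b' -> consonant (running count: 0)
  Position 2: 'u' -> vowel (running count: 1)
  Position 3: 's' -> consonant (running count: 1)
  Position 4: 'e' -> vowel (running count: 2)
  Position 5: 'm' -> consonant (running count: 2)
  Position 6: 'i' -> vowel (running count: 3)
Total vowels: 3

3


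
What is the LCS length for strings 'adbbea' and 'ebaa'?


DP table for LCS of 'adbbea' and 'ebaa':
       e  b  a  a
    0  0  0  0  0
  a 0  0  0  1  1
  d 0  0  0  1  1
  b 0  0  1  1  1
  b 0  0  1  1  1
  e 0  1  1  1  1
  a 0  1  1  2  2
LCS: 'aa'
LCS length = 2

2


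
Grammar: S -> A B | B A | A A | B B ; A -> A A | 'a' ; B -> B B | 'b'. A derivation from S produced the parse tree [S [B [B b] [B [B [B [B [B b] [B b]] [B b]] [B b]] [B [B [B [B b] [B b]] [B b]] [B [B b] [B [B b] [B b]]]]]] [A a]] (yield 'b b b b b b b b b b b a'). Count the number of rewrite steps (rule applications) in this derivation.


Every bracketed nonterminal node [X ...] in the tree is produced by exactly one rule application.
Reading the tree off as a leftmost derivation:
  Step 1: S  =>  B A   (applied S -> B A)
  Step 2: B A  =>  B B A   (applied B -> B B)
  Step 3: B B A  =>  b B A   (applied B -> b)
  Step 4: b B A  =>  b B B A   (applied B -> B B)
  Step 5: b B B A  =>  b B B B A   (applied B -> B B)
  Step 6: b B B B A  =>  b B B B B A   (applied B -> B B)
  Step 7: b B B B B A  =>  b B B B B B A   (applied B -> B B)
  Step 8: b B B B B B A  =>  b b B B B B A   (applied B -> b)
  Step 9: b b B B B B A  =>  b b b B B B A   (applied B -> b)
  Step 10: b b b B B B A  =>  b b b b B B A   (applied B -> b)
  Step 11: b b b b B B A  =>  b b b b b B A   (applied B -> b)
  Step 12: b b b b b B A  =>  b b b b b B B A   (applied B -> B B)
  Step 13: b b b b b B B A  =>  b b b b b B B B A   (applied B -> B B)
  Step 14: b b b b b B B B A  =>  b b b b b B B B B A   (applied B -> B B)
  Step 15: b b b b b B B B B A  =>  b b b b b b B B B A   (applied B -> b)
  Step 16: b b b b b b B B B A  =>  b b b b b b b B B A   (applied B -> b)
  Step 17: b b b b b b b B B A  =>  b b b b b b b b B A   (applied B -> b)
  Step 18: b b b b b b b b B A  =>  b b b b b b b b B B A   (applied B -> B B)
  Step 19: b b b b b b b b B B A  =>  b b b b b b b b b B A   (applied B -> b)
  Step 20: b b b b b b b b b B A  =>  b b b b b b b b b B B A   (applied B -> B B)
  Step 21: b b b b b b b b b B B A  =>  b b b b b b b b b b B A   (applied B -> b)
  Step 22: b b b b b b b b b b B A  =>  b b b b b b b b b b b A   (applied B -> b)
  Step 23: b b b b b b b b b b b A  =>  b b b b b b b b b b b a   (applied A -> a)
Final yield: b b b b b b b b b b b a
Total rewrite steps: 23

23


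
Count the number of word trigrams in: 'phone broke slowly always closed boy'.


Word trigrams from [6] words:
  Trigram 1: (phone broke slowly)
  Trigram 2: (broke slowly always)
  Trigram 3: (slowly always closed)
  Trigram 4: (always closed boy)
Total word trigrams: 6 - 2 = 4

4


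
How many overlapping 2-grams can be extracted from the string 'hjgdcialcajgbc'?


String 'hjgdcialcajgbc' has length L = 14.
Number of overlapping n-grams = L - n + 1
Substituting: 14 - 2 + 1 = 13

13


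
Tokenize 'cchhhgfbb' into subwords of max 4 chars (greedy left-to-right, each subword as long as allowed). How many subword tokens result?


'cchhhgfbb' has 9 characters.
Chunking with max size 4:
  Chunk 1: 'cchh' (positions 0-3)
  Chunk 2: 'hgfb' (positions 4-7)
  Chunk 3: 'b' (positions 8-8)
Total chunks: ceil(9 / 4) = 3

3


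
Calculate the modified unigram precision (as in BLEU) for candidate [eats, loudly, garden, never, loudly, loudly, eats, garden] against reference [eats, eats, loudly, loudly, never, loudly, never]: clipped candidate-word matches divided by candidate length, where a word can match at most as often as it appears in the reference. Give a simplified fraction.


Reference word counts: {'eats': 2, 'loudly': 3, 'never': 2}
Checking each candidate word (with clipping):
  'eats' -> in reference (ref count 2, used 1/2) -> match (matches: 1)
  'loudly' -> in reference (ref count 3, used 1/3) -> match (matches: 2)
  'garden' -> not in reference -> no match (matches: 2)
  'never' -> in reference (ref count 2, used 1/2) -> match (matches: 3)
  'loudly' -> in reference (ref count 3, used 2/3) -> match (matches: 4)
  'loudly' -> in reference (ref count 3, used 3/3) -> match (matches: 5)
  'eats' -> in reference (ref count 2, used 2/2) -> match (matches: 6)
  'garden' -> not in reference -> no match (matches: 6)
Clipped matches: 6, Candidate length: 8
Precision = 6/8 = 3/4

3/4


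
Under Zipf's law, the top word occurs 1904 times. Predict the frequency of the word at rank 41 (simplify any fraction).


Zipf's law: freq(rank) = f1 / rank
f1 = 1904, rank = 41
freq = 1904 / 41
GCD(1904, 41) = 1
Simplified: 1904/41

1904/41


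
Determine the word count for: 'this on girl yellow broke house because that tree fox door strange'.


Counting words by splitting on spaces:
  Word 1: 'this'
  Word 2: 'on'
  Word 3: 'girl'
  Word 4: 'yellow'
  Word 5: 'broke'
  Word 6: 'house'
  Word 7: 'because'
  Word 8: 'that'
  Word 9: 'tree'
  Word 10: 'fox'
  Word 11: 'door'
  Word 12: 'strange'
Total words: 12

12


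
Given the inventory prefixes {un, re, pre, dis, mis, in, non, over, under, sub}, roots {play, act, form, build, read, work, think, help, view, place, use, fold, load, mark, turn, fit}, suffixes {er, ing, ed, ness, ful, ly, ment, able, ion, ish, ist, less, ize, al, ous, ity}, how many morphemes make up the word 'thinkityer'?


Segmenting 'thinkityer' against the inventory:
  'think' -> root (morpheme 1)
  'ity' -> suffix (morpheme 2)
  'er' -> suffix (morpheme 3)
Total morphemes: 3

3


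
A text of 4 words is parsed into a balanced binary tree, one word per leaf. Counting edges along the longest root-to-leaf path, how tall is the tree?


In a balanced binary tree with n leaves the deepest leaf is ceil(log2(n)) edges below the root.
log2(4) = 2.0000
ceil(2.0000) = 2
height (edges) = 2

2


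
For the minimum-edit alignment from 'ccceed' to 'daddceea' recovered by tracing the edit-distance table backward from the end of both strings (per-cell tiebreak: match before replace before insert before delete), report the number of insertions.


Edit distance = 5. Backtracking from cell (6, 8) with preference match > replace > insert > delete,
then listing the resulting alignment 'ccceed' -> 'daddceea' left to right:
  Step 1: insert 'd' [insertion #1]
  Step 2: insert 'a' [insertion #2]
  Step 3: replace c->d
  Step 4: replace c->d
  Step 5: keep 'c'
  Step 6: keep 'e'
  Step 7: keep 'e'
  Step 8: replace d->a
Total insertions: 2

2


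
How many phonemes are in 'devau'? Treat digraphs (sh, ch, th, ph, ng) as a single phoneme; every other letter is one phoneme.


Parsing 'devau' greedily, digraphs first:
  'd' -> consonant phoneme (phonemes so far: 1)
  'e' -> vowel phoneme (phonemes so far: 2)
  'v' -> consonant phoneme (phonemes so far: 3)
  'a' -> vowel phoneme (phonemes so far: 4)
  'u' -> vowel phoneme (phonemes so far: 5)
Total phonemes: 5

5


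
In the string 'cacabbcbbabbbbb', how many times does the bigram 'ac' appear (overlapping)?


Scanning 'cacabbcbbabbbbb' for bigram 'ac':
  Position 0: 'ca' -> no
  Position 1: 'ac' -> MATCH
  Position 2: 'ca' -> no
  Position 3: 'ab' -> no
  Position 4: 'bb' -> no
  Position 5: 'bc' -> no
  Position 6: 'cb' -> no
  Position 7: 'bb' -> no
  Position 8: 'ba' -> no
  Position 9: 'ab' -> no
  Position 10: 'bb' -> no
  Position 11: 'bb' -> no
  Position 12: 'bb' -> no
  Position 13: 'bb' -> no
Total matches: 1

1


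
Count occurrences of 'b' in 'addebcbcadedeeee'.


Scanning 'addebcbcadedeeee' for 'b':
  Position 4: 'b' -> MATCH (count: 1)
  Position 6: 'b' -> MATCH (count: 2)
Total occurrences of 'b': 2

2


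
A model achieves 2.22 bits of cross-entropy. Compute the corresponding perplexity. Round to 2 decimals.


Perplexity formula: PP = 2^H
H = 2.22
PP = 2^2.22
Decompose: 2^2.22 = 2^2 * 2^0.22
2^2 = 4, 2^0.22 ~ 1.1647336
PP ~ 4 * 1.1647336 = 4.6589344
Rounded to 2 decimals: 4.66

4.66


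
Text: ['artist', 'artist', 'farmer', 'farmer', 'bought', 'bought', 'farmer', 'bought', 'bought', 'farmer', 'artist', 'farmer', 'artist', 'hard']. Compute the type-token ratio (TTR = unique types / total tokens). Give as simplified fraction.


Tokens: 14
Unique types: ('artist', 'bought', 'farmer', 'hard') = 4
TTR = 4/14
Simplify: divide both by 2 -> 2/7
TTR = 2/7

2/7


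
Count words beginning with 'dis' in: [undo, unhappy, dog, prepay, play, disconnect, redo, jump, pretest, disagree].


Checking each word for prefix 'dis':
  'undo' -> no (count: 0)
  'unhappy' -> no (count: 0)
  'dog' -> no (count: 0)
  'prepay' -> no (count: 0)
  'play' -> no (count: 0)
  'disconnect' -> YES, starts with 'dis' (count: 1)
  'redo' -> no (count: 1)
  'jump' -> no (count: 1)
  'pretest' -> no (count: 1)
  'disagree' -> YES, starts with 'dis' (count: 2)
Total with prefix 'dis': 2

2


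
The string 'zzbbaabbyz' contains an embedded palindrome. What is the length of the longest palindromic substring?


Scanning 'zzbbaabbyz' for palindromic substrings.
Substring at positions 2-7: 'bbaabb'.
Check: reverse('bbaabb') = 'bbaabb' -> palindrome confirmed.
Neighbouring characters ('z' / 'y') break symmetry, so it cannot extend further.
No longer palindromic substring exists; longest length = 6

6


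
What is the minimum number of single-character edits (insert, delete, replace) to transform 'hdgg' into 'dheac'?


Building DP table for s1='hdgg' (len 4) and s2='dheac' (len 5):
       d  h  e  a  c
    0  1  2  3  4  5
  h 1  1  1  2  3  4
  d 2  1  2  2  3  4
  g 3  2  2  3  3  4
  g 4  3  3  3  4  4
Edit distance = dp[4][5] = 4

4


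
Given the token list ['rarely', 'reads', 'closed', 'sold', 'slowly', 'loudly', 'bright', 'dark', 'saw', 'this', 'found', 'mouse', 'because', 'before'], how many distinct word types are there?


Listing all tokens and tracking unique types:
  Token 1: 'rarely' -> NEW (unique so far: 1)
  Token 2: 'reads' -> NEW (unique so far: 2)
  Token 3: 'closed' -> NEW (unique so far: 3)
  Token 4: 'sold' -> NEW (unique so far: 4)
  Token 5: 'slowly' -> NEW (unique so far: 5)
  Token 6: 'loudly' -> NEW (unique so far: 6)
  Token 7: 'bright' -> NEW (unique so far: 7)
  Token 8: 'dark' -> NEW (unique so far: 8)
  Token 9: 'saw' -> NEW (unique so far: 9)
  Token 10: 'this' -> NEW (unique so far: 10)
  Token 11: 'found' -> NEW (unique so far: 11)
  Token 12: 'mouse' -> NEW (unique so far: 12)
  Token 13: 'because' -> NEW (unique so far: 13)
  Token 14: 'before' -> NEW (unique so far: 14)
Unique types: ('because', 'before', 'bright', 'closed', 'dark', 'found', 'loudly', 'mouse', 'rarely', 'reads', 'saw', 'slowly', 'sold', 'this')
Vocabulary size: 14

14


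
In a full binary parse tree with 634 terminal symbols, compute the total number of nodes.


Leaf nodes (terminals): 634
Internal nodes = n - 1 = 634 - 1 = 633
Total = leaves + internal = 634 + 633 = 1267

1267


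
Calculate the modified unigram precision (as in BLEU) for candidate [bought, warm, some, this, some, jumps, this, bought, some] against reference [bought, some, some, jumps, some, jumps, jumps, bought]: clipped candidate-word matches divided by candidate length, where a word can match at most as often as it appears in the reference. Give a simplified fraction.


Reference word counts: {'bought': 2, 'jumps': 3, 'some': 3}
Checking each candidate word (with clipping):
  'bought' -> in reference (ref count 2, used 1/2) -> match (matches: 1)
  'warm' -> not in reference -> no match (matches: 1)
  'some' -> in reference (ref count 3, used 1/3) -> match (matches: 2)
  'this' -> not in reference -> no match (matches: 2)
  'some' -> in reference (ref count 3, used 2/3) -> match (matches: 3)
  'jumps' -> in reference (ref count 3, used 1/3) -> match (matches: 4)
  'this' -> not in reference -> no match (matches: 4)
  'bought' -> in reference (ref count 2, used 2/2) -> match (matches: 5)
  'some' -> in reference (ref count 3, used 3/3) -> match (matches: 6)
Clipped matches: 6, Candidate length: 9
Precision = 6/9 = 2/3

2/3


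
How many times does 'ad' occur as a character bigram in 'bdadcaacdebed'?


Scanning 'bdadcaacdebed' for bigram 'ad':
  Position 0: 'bd' -> no
  Position 1: 'da' -> no
  Position 2: 'ad' -> MATCH
  Position 3: 'dc' -> no
  Position 4: 'ca' -> no
  Position 5: 'aa' -> no
  Position 6: 'ac' -> no
  Position 7: 'cd' -> no
  Position 8: 'de' -> no
  Position 9: 'eb' -> no
  Position 10: 'be' -> no
  Position 11: 'ed' -> no
Total matches: 1

1


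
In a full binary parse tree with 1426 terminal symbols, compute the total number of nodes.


Leaf nodes (terminals): 1426
Internal nodes = n - 1 = 1426 - 1 = 1425
Total = leaves + internal = 1426 + 1425 = 2851

2851


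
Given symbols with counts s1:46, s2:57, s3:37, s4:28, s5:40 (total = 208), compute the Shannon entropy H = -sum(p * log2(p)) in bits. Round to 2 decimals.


Computing entropy H = -sum(p_i * log2(p_i)):
  s1: p = 46/208 = 0.2212, -p*log2(p) = 0.4814
  s2: p = 57/208 = 0.2740, -p*log2(p) = 0.5118
  s3: p = 37/208 = 0.1779, -p*log2(p) = 0.4431
  s4: p = 28/208 = 0.1346, -p*log2(p) = 0.3895
  s5: p = 40/208 = 0.1923, -p*log2(p) = 0.4574
H = sum of terms = 2.2832
Rounded to 2 decimals: 2.28

2.28


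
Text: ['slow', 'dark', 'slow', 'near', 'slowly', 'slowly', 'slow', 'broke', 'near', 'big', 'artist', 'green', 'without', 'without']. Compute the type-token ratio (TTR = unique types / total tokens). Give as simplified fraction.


Tokens: 14
Unique types: ('artist', 'big', 'broke', 'dark', 'green', 'near', 'slow', 'slowly', 'without') = 9
TTR = 9/14
Already in lowest terms.

9/14


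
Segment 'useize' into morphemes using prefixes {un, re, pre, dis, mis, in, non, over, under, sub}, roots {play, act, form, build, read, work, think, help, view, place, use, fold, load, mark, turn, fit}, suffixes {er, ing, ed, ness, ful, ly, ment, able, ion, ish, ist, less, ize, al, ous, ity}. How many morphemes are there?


Segmenting 'useize' against the inventory:
  'use' -> root (morpheme 1)
  'ize' -> suffix (morpheme 2)
Total morphemes: 2

2


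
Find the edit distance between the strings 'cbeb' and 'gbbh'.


Building DP table for s1='cbeb' (len 4) and s2='gbbh' (len 4):
       g  b  b  h
    0  1  2  3  4
  c 1  1  2  3  4
  b 2  2  1  2  3
  e 3  3  2  2  3
  b 4  4  3  2  3
Edit distance = dp[4][4] = 3

3


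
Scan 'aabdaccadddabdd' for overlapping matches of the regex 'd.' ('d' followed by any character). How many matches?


Pattern: d. means 'd' followed by any character.
Scanning 'aabdaccadddabdd' position-by-position:
  Pos 0: window 'aa' -> no
  Pos 1: window 'ab' -> no
  Pos 2: window 'bd' -> no
  Pos 3: window 'da' -> MATCH
  Pos 4: window 'ac' -> no
  Pos 5: window 'cc' -> no
  Pos 6: window 'ca' -> no
  Pos 7: window 'ad' -> no
  Pos 8: window 'dd' -> MATCH
  Pos 9: window 'dd' -> MATCH
  Pos 10: window 'da' -> MATCH
  Pos 11: window 'ab' -> no
  Pos 12: window 'bd' -> no
  Pos 13: window 'dd' -> MATCH
  Pos 14: window 'd' -> no
Total matches: 5

5


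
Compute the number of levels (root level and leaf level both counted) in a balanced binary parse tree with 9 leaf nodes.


In a balanced binary tree with n leaves the deepest leaf is ceil(log2(n)) edges below the root,
so counting node levels inclusive of root and leaves gives ceil(log2(n)) + 1 levels.
log2(9) = 3.1699
ceil(3.1699) = 4
levels = 4 + 1 = 5

5


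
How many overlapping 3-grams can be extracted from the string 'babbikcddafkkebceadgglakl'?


String 'babbikcddafkkebceadgglakl' has length L = 25.
Number of overlapping n-grams = L - n + 1
Substituting: 25 - 3 + 1 = 23

23


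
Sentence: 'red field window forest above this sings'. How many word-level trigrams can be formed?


Word trigrams from [7] words:
  Trigram 1: (red field window)
  Trigram 2: (field window forest)
  Trigram 3: (window forest above)
  Trigram 4: (forest above this)
  Trigram 5: (above this sings)
Total word trigrams: 7 - 2 = 5

5


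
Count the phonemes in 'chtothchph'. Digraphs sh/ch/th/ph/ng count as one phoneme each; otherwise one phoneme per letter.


Parsing 'chtothchph' greedily, digraphs first:
  'ch' -> digraph (1 consonant phoneme) (phonemes so far: 1)
  't' -> consonant phoneme (phonemes so far: 2)
  'o' -> vowel phoneme (phonemes so far: 3)
  'th' -> digraph (1 consonant phoneme) (phonemes so far: 4)
  'ch' -> digraph (1 consonant phoneme) (phonemes so far: 5)
  'ph' -> digraph (1 consonant phoneme) (phonemes so far: 6)
Total phonemes: 6

6


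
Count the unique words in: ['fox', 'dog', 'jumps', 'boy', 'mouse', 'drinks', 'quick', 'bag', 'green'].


Listing all tokens and tracking unique types:
  Token 1: 'fox' -> NEW (unique so far: 1)
  Token 2: 'dog' -> NEW (unique so far: 2)
  Token 3: 'jumps' -> NEW (unique so far: 3)
  Token 4: 'boy' -> NEW (unique so far: 4)
  Token 5: 'mouse' -> NEW (unique so far: 5)
  Token 6: 'drinks' -> NEW (unique so far: 6)
  Token 7: 'quick' -> NEW (unique so far: 7)
  Token 8: 'bag' -> NEW (unique so far: 8)
  Token 9: 'green' -> NEW (unique so far: 9)
Unique types: ('bag', 'boy', 'dog', 'drinks', 'fox', 'green', 'jumps', 'mouse', 'quick')
Vocabulary size: 9

9


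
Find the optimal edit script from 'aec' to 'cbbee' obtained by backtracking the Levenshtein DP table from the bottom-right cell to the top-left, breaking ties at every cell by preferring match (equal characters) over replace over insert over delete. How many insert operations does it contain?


Edit distance = 4. Backtracking from cell (3, 5) with preference match > replace > insert > delete,
then listing the resulting alignment 'aec' -> 'cbbee' left to right:
  Step 1: insert 'c' [insertion #1]
  Step 2: insert 'b' [insertion #2]
  Step 3: replace a->b
  Step 4: keep 'e'
  Step 5: replace c->e
Total insertions: 2

2


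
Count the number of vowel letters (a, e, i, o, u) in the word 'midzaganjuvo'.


Scanning each character of 'midzaganjuvo':
  Position 1: 'm' -> consonant (running count: 0)
  Position 2: 'i' -> vowel (running count: 1)
  Position 3: 'd' -> consonant (running count: 1)
  Position 4: 'z' -> consonant (running count: 1)
  Position 5: 'a' -> vowel (running count: 2)
  Position 6: 'g' -> consonant (running count: 2)
  Position 7: 'a' -> vowel (running count: 3)
  Position 8: 'n' -> consonant (running count: 3)
  Position 9: 'j' -> consonant (running count: 3)
  Position 10: 'u' -> vowel (running count: 4)
  Position 11: 'v' -> consonant (running count: 4)
  Position 12: 'o' -> vowel (running count: 5)
Total vowels: 5

5


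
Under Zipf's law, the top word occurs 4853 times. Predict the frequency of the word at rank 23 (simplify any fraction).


Zipf's law: freq(rank) = f1 / rank
f1 = 4853, rank = 23
freq = 4853 / 23
= 211

211


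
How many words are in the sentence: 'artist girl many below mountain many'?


Counting words by splitting on spaces:
  Word 1: 'artist'
  Word 2: 'girl'
  Word 3: 'many'
  Word 4: 'below'
  Word 5: 'mountain'
  Word 6: 'many'
Total words: 6

6


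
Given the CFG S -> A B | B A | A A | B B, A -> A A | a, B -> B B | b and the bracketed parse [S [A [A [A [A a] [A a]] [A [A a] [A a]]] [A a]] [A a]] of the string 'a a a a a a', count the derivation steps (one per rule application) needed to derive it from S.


Every bracketed nonterminal node [X ...] in the tree is produced by exactly one rule application.
Reading the tree off as a leftmost derivation:
  Step 1: S  =>  A A   (applied S -> A A)
  Step 2: A A  =>  A A A   (applied A -> A A)
  Step 3: A A A  =>  A A A A   (applied A -> A A)
  Step 4: A A A A  =>  A A A A A   (applied A -> A A)
  Step 5: A A A A A  =>  a A A A A   (applied A -> a)
  Step 6: a A A A A  =>  a a A A A   (applied A -> a)
  Step 7: a a A A A  =>  a a A A A A   (applied A -> A A)
  Step 8: a a A A A A  =>  a a a A A A   (applied A -> a)
  Step 9: a a a A A A  =>  a a a a A A   (applied A -> a)
  Step 10: a a a a A A  =>  a a a a a A   (applied A -> a)
  Step 11: a a a a a A  =>  a a a a a a   (applied A -> a)
Final yield: a a a a a a
Total rewrite steps: 11

11


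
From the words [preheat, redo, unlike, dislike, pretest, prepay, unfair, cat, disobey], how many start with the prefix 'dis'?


Checking each word for prefix 'dis':
  'preheat' -> no (count: 0)
  'redo' -> no (count: 0)
  'unlike' -> no (count: 0)
  'dislike' -> YES, starts with 'dis' (count: 1)
  'pretest' -> no (count: 1)
  'prepay' -> no (count: 1)
  'unfair' -> no (count: 1)
  'cat' -> no (count: 1)
  'disobey' -> YES, starts with 'dis' (count: 2)
Total with prefix 'dis': 2

2


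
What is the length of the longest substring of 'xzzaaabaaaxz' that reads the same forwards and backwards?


Scanning 'xzzaaabaaaxz' for palindromic substrings.
Substring at positions 3-9: 'aaabaaa'.
Check: reverse('aaabaaa') = 'aaabaaa' -> palindrome confirmed.
Neighbouring characters ('z' / 'x') break symmetry, so it cannot extend further.
No longer palindromic substring exists; longest length = 7

7


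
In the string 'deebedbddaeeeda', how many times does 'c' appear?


Scanning 'deebedbddaeeeda' for 'c':
  No matches found.
Total occurrences of 'c': 0

0


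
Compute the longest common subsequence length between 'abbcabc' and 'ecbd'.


DP table for LCS of 'abbcabc' and 'ecbd':
       e  c  b  d
    0  0  0  0  0
  a 0  0  0  0  0
  b 0  0  0  1  1
  b 0  0  0  1  1
  c 0  0  1  1  1
  a 0  0  1  1  1
  b 0  0  1  2  2
  c 0  0  1  2  2
LCS: 'cb'
LCS length = 2

2


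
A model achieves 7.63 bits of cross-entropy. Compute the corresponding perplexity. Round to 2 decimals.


Perplexity formula: PP = 2^H
H = 7.63
PP = 2^7.63
Decompose: 2^7.63 = 2^7 * 2^0.63
2^7 = 128, 2^0.63 ~ 1.5475650
PP ~ 128 * 1.5475650 = 198.0883200
Rounded to 2 decimals: 198.09

198.09


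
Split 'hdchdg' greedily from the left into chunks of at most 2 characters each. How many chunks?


'hdchdg' has 6 characters.
Chunking with max size 2:
  Chunk 1: 'hd' (positions 0-1)
  Chunk 2: 'ch' (positions 2-3)
  Chunk 3: 'dg' (positions 4-5)
Total chunks: ceil(6 / 2) = 3

3


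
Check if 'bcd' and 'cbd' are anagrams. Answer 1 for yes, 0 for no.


Sort characters of 'bcd': 'bcd'
Sort characters of 'cbd': 'bcd'
Sorted forms match -> they ARE anagrams
Result: 1

1


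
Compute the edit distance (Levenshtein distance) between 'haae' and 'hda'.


Building DP table for s1='haae' (len 4) and s2='hda' (len 3):
       h  d  a
    0  1  2  3
  h 1  0  1  2
  a 2  1  1  1
  a 3  2  2  1
  e 4  3  3  2
Edit distance = dp[4][3] = 2

2


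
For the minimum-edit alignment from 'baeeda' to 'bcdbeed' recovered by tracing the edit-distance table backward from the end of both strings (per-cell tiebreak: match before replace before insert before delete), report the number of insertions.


Edit distance = 4. Backtracking from cell (6, 7) with preference match > replace > insert > delete,
then listing the resulting alignment 'baeeda' -> 'bcdbeed' left to right:
  Step 1: keep 'b'
  Step 2: insert 'c' [insertion #1]
  Step 3: insert 'd' [insertion #2]
  Step 4: replace a->b
  Step 5: keep 'e'
  Step 6: keep 'e'
  Step 7: keep 'd'
  Step 8: delete 'a'
Total insertions: 2

2


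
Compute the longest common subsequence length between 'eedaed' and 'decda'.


DP table for LCS of 'eedaed' and 'decda':
       d  e  c  d  a
    0  0  0  0  0  0
  e 0  0  1  1  1  1
  e 0  0  1  1  1  1
  d 0  1  1  1  2  2
  a 0  1  1  1  2  3
  e 0  1  2  2  2  3
  d 0  1  2  2  3  3
LCS: 'eda'
LCS length = 3

3


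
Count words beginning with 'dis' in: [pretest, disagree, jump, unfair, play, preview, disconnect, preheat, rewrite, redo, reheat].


Checking each word for prefix 'dis':
  'pretest' -> no (count: 0)
  'disagree' -> YES, starts with 'dis' (count: 1)
  'jump' -> no (count: 1)
  'unfair' -> no (count: 1)
  'play' -> no (count: 1)
  'preview' -> no (count: 1)
  'disconnect' -> YES, starts with 'dis' (count: 2)
  'preheat' -> no (count: 2)
  'rewrite' -> no (count: 2)
  'redo' -> no (count: 2)
  'reheat' -> no (count: 2)
Total with prefix 'dis': 2

2


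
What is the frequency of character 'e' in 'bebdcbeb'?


Scanning 'bebdcbeb' for 'e':
  Position 1: 'e' -> MATCH (count: 1)
  Position 6: 'e' -> MATCH (count: 2)
Total occurrences of 'e': 2

2


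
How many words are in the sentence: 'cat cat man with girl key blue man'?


Counting words by splitting on spaces:
  Word 1: 'cat'
  Word 2: 'cat'
  Word 3: 'man'
  Word 4: 'with'
  Word 5: 'girl'
  Word 6: 'key'
  Word 7: 'blue'
  Word 8: 'man'
Total words: 8

8


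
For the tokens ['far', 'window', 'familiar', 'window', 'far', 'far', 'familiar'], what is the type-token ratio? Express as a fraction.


Tokens: 7
Unique types: ('familiar', 'far', 'window') = 3
TTR = 3/7
Already in lowest terms.

3/7


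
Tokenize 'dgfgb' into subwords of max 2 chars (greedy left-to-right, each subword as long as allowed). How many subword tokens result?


'dgfgb' has 5 characters.
Chunking with max size 2:
  Chunk 1: 'dg' (positions 0-1)
  Chunk 2: 'fg' (positions 2-3)
  Chunk 3: 'b' (positions 4-4)
Total chunks: ceil(5 / 2) = 3

3


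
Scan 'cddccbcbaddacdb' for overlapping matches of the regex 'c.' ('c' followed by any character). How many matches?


Pattern: c. means 'c' followed by any character.
Scanning 'cddccbcbaddacdb' position-by-position:
  Pos 0: window 'cd' -> MATCH
  Pos 1: window 'dd' -> no
  Pos 2: window 'dc' -> no
  Pos 3: window 'cc' -> MATCH
  Pos 4: window 'cb' -> MATCH
  Pos 5: window 'bc' -> no
  Pos 6: window 'cb' -> MATCH
  Pos 7: window 'ba' -> no
  Pos 8: window 'ad' -> no
  Pos 9: window 'dd' -> no
  Pos 10: window 'da' -> no
  Pos 11: window 'ac' -> no
  Pos 12: window 'cd' -> MATCH
  Pos 13: window 'db' -> no
  Pos 14: window 'b' -> no
Total matches: 5

5


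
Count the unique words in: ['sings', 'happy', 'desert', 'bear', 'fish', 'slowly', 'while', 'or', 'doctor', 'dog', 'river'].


Listing all tokens and tracking unique types:
  Token 1: 'sings' -> NEW (unique so far: 1)
  Token 2: 'happy' -> NEW (unique so far: 2)
  Token 3: 'desert' -> NEW (unique so far: 3)
  Token 4: 'bear' -> NEW (unique so far: 4)
  Token 5: 'fish' -> NEW (unique so far: 5)
  Token 6: 'slowly' -> NEW (unique so far: 6)
  Token 7: 'while' -> NEW (unique so far: 7)
  Token 8: 'or' -> NEW (unique so far: 8)
  Token 9: 'doctor' -> NEW (unique so far: 9)
  Token 10: 'dog' -> NEW (unique so far: 10)
  Token 11: 'river' -> NEW (unique so far: 11)
Unique types: ('bear', 'desert', 'doctor', 'dog', 'fish', 'happy', 'or', 'river', 'sings', 'slowly', 'while')
Vocabulary size: 11

11


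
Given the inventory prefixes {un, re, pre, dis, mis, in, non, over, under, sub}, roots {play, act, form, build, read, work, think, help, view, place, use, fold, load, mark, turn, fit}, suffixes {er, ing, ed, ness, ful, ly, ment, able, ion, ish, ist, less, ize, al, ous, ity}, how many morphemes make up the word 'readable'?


Segmenting 'readable' against the inventory:
  'read' -> root (morpheme 1)
  'able' -> suffix (morpheme 2)
Total morphemes: 2

2


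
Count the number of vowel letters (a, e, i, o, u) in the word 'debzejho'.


Scanning each character of 'debzejho':
  Position 1: 'd' -> consonant (running count: 0)
  Position 2: 'e' -> vowel (running count: 1)
  Position 3: 'b' -> consonant (running count: 1)
  Position 4: 'z' -> consonant (running count: 1)
  Position 5: 'e' -> vowel (running count: 2)
  Position 6: 'j' -> consonant (running count: 2)
  Position 7: 'h' -> consonant (running count: 2)
  Position 8: 'o' -> vowel (running count: 3)
Total vowels: 3

3


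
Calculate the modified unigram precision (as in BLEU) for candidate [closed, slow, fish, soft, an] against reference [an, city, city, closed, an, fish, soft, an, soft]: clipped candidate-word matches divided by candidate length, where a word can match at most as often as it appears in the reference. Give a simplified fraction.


Reference word counts: {'an': 3, 'city': 2, 'closed': 1, 'fish': 1, 'soft': 2}
Checking each candidate word (with clipping):
  'closed' -> in reference (ref count 1, used 1/1) -> match (matches: 1)
  'slow' -> not in reference -> no match (matches: 1)
  'fish' -> in reference (ref count 1, used 1/1) -> match (matches: 2)
  'soft' -> in reference (ref count 2, used 1/2) -> match (matches: 3)
  'an' -> in reference (ref count 3, used 1/3) -> match (matches: 4)
Clipped matches: 4, Candidate length: 5
Precision = 4/5

4/5


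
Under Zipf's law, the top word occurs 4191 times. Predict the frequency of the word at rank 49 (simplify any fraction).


Zipf's law: freq(rank) = f1 / rank
f1 = 4191, rank = 49
freq = 4191 / 49
GCD(4191, 49) = 1
Simplified: 4191/49

4191/49


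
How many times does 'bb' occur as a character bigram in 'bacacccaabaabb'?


Scanning 'bacacccaabaabb' for bigram 'bb':
  Position 0: 'ba' -> no
  Position 1: 'ac' -> no
  Position 2: 'ca' -> no
  Position 3: 'ac' -> no
  Position 4: 'cc' -> no
  Position 5: 'cc' -> no
  Position 6: 'ca' -> no
  Position 7: 'aa' -> no
  Position 8: 'ab' -> no
  Position 9: 'ba' -> no
  Position 10: 'aa' -> no
  Position 11: 'ab' -> no
  Position 12: 'bb' -> MATCH
Total matches: 1

1


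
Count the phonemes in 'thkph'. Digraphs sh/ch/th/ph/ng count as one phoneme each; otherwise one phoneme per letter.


Parsing 'thkph' greedily, digraphs first:
  'th' -> digraph (1 consonant phoneme) (phonemes so far: 1)
  'k' -> consonant phoneme (phonemes so far: 2)
  'ph' -> digraph (1 consonant phoneme) (phonemes so far: 3)
Total phonemes: 3

3


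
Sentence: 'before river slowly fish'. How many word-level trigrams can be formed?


Word trigrams from [4] words:
  Trigram 1: (before river slowly)
  Trigram 2: (river slowly fish)
Total word trigrams: 4 - 2 = 2

2


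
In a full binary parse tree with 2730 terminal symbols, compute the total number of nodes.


Leaf nodes (terminals): 2730
Internal nodes = n - 1 = 2730 - 1 = 2729
Total = leaves + internal = 2730 + 2729 = 5459

5459


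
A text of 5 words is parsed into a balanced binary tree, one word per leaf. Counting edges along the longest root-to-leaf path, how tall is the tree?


In a balanced binary tree with n leaves the deepest leaf is ceil(log2(n)) edges below the root.
log2(5) = 2.3219
ceil(2.3219) = 3
height (edges) = 3

3


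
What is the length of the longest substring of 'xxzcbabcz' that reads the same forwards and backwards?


Scanning 'xxzcbabcz' for palindromic substrings.
Substring at positions 2-8: 'zcbabcz'.
Check: reverse('zcbabcz') = 'zcbabcz' -> palindrome confirmed.
Neighbouring characters ('x' / '-') break symmetry, so it cannot extend further.
No longer palindromic substring exists; longest length = 7

7


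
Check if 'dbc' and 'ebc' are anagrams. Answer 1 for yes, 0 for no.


Sort characters of 'dbc': 'bcd'
Sort characters of 'ebc': 'bce'
Sorted forms differ -> they are NOT anagrams
Result: 0

0


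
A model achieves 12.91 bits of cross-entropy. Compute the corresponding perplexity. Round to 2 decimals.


Perplexity formula: PP = 2^H
H = 12.91
PP = 2^12.91
Decompose: 2^12.91 = 2^12 * 2^0.91
2^12 = 4096, 2^0.91 ~ 1.8790455
PP ~ 4096 * 1.8790455 = 7696.5703680
Rounded to 2 decimals: 7696.57

7696.57


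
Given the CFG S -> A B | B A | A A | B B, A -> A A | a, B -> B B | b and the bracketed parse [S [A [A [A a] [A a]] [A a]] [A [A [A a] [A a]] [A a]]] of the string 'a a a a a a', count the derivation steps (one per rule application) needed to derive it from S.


Every bracketed nonterminal node [X ...] in the tree is produced by exactly one rule application.
Reading the tree off as a leftmost derivation:
  Step 1: S  =>  A A   (applied S -> A A)
  Step 2: A A  =>  A A A   (applied A -> A A)
  Step 3: A A A  =>  A A A A   (applied A -> A A)
  Step 4: A A A A  =>  a A A A   (applied A -> a)
  Step 5: a A A A  =>  a a A A   (applied A -> a)
  Step 6: a a A A  =>  a a a A   (applied A -> a)
  Step 7: a a a A  =>  a a a A A   (applied A -> A A)
  Step 8: a a a A A  =>  a a a A A A   (applied A -> A A)
  Step 9: a a a A A A  =>  a a a a A A   (applied A -> a)
  Step 10: a a a a A A  =>  a a a a a A   (applied A -> a)
  Step 11: a a a a a A  =>  a a a a a a   (applied A -> a)
Final yield: a a a a a a
Total rewrite steps: 11

11


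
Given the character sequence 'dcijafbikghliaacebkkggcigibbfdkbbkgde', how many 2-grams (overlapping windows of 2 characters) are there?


String 'dcijafbikghliaacebkkggcigibbfdkbbkgde' has length L = 37.
Number of overlapping n-grams = L - n + 1
Substituting: 37 - 2 + 1 = 36

36


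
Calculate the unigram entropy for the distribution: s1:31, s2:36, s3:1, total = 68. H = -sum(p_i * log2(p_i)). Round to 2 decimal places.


Computing entropy H = -sum(p_i * log2(p_i)):
  s1: p = 31/68 = 0.4559, -p*log2(p) = 0.5166
  s2: p = 36/68 = 0.5294, -p*log2(p) = 0.4858
  s3: p = 1/68 = 0.0147, -p*log2(p) = 0.0895
H = sum of terms = 1.0919
Rounded to 2 decimals: 1.09

1.09


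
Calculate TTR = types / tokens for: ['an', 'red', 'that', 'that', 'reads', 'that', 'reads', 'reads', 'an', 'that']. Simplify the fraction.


Tokens: 10
Unique types: ('an', 'reads', 'red', 'that') = 4
TTR = 4/10
Simplify: divide both by 2 -> 2/5
TTR = 2/5

2/5


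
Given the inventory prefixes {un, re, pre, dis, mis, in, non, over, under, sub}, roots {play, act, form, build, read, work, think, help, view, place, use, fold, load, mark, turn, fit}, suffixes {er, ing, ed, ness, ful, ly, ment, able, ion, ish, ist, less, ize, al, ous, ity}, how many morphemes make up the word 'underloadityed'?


Segmenting 'underloadityed' against the inventory:
  'under' -> prefix (morpheme 1)
  'load' -> root (morpheme 2)
  'ity' -> suffix (morpheme 3)
  'ed' -> suffix (morpheme 4)
Total morphemes: 4

4


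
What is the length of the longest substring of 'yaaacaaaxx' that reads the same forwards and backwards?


Scanning 'yaaacaaaxx' for palindromic substrings.
Substring at positions 1-7: 'aaacaaa'.
Check: reverse('aaacaaa') = 'aaacaaa' -> palindrome confirmed.
Neighbouring characters ('y' / 'x') break symmetry, so it cannot extend further.
No longer palindromic substring exists; longest length = 7

7


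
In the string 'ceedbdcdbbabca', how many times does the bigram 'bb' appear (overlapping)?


Scanning 'ceedbdcdbbabca' for bigram 'bb':
  Position 0: 'ce' -> no
  Position 1: 'ee' -> no
  Position 2: 'ed' -> no
  Position 3: 'db' -> no
  Position 4: 'bd' -> no
  Position 5: 'dc' -> no
  Position 6: 'cd' -> no
  Position 7: 'db' -> no
  Position 8: 'bb' -> MATCH
  Position 9: 'ba' -> no
  Position 10: 'ab' -> no
  Position 11: 'bc' -> no
  Position 12: 'ca' -> no
Total matches: 1

1


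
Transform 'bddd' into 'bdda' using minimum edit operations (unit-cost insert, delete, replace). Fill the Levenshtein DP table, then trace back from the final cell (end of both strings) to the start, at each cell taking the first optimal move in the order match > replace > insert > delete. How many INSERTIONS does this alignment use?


Edit distance = 1. Backtracking from cell (4, 4) with preference match > replace > insert > delete,
then listing the resulting alignment 'bddd' -> 'bdda' left to right:
  Step 1: keep 'b'
  Step 2: keep 'd'
  Step 3: keep 'd'
  Step 4: replace d->a
Total insertions: 0

0


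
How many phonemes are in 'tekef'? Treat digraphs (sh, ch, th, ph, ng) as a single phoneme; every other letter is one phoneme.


Parsing 'tekef' greedily, digraphs first:
  't' -> consonant phoneme (phonemes so far: 1)
  'e' -> vowel phoneme (phonemes so far: 2)
  'k' -> consonant phoneme (phonemes so far: 3)
  'e' -> vowel phoneme (phonemes so far: 4)
  'f' -> consonant phoneme (phonemes so far: 5)
Total phonemes: 5

5


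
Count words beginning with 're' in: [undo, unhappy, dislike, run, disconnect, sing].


Checking each word for prefix 're':
  'undo' -> no (count: 0)
  'unhappy' -> no (count: 0)
  'dislike' -> no (count: 0)
  'run' -> no (count: 0)
  'disconnect' -> no (count: 0)
  'sing' -> no (count: 0)
Total with prefix 're': 0

0


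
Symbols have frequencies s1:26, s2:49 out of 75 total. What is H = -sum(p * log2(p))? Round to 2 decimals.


Computing entropy H = -sum(p_i * log2(p_i)):
  s1: p = 26/75 = 0.3467, -p*log2(p) = 0.5298
  s2: p = 49/75 = 0.6533, -p*log2(p) = 0.4012
H = sum of terms = 0.9310
Rounded to 2 decimals: 0.93

0.93
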